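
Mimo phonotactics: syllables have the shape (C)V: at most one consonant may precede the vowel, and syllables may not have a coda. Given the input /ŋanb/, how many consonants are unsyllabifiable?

2

The consonants /n/, /b/ cannot be parsed into a legal (C)V syllable (no codas are permitted; onsets are limited to one consonant).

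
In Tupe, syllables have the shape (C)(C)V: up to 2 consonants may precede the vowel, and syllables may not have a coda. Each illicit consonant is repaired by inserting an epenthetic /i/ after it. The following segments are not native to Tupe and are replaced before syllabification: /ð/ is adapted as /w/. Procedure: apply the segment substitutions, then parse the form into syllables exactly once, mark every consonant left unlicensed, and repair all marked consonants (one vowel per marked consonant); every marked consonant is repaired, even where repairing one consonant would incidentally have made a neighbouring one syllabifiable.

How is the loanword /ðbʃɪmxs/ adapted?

wibʃɪmixisi

Substitution: /ð/ → /w/, giving /wbʃɪmxs/.
Syllabifying with onset maximization leaves /w/, /m/, /x/, /s/ stranded (no codas are permitted; onsets may contain at most 2 consonants).
Inserting the epenthetic vowel yields /w/ → /wi/, /m/ → /mi/, /x/ → /xi/, /s/ → /si/.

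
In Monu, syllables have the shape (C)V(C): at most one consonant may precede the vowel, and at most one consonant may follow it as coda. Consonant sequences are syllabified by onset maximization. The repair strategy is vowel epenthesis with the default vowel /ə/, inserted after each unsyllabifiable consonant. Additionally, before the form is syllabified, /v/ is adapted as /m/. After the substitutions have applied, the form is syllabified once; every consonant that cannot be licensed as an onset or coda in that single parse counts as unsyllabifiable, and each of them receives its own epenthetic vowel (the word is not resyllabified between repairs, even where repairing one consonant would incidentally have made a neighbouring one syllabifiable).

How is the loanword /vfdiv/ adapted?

məfədim

Substitution: /v/ → /m/, giving /mfdim/.
Syllabifying with onset maximization leaves /m/, /f/ stranded (at most one coda consonant is licensed; onsets are limited to one consonant).
Each unlicensed consonant becomes the onset of a new syllable: /m/ → /mə/, /f/ → /fə/.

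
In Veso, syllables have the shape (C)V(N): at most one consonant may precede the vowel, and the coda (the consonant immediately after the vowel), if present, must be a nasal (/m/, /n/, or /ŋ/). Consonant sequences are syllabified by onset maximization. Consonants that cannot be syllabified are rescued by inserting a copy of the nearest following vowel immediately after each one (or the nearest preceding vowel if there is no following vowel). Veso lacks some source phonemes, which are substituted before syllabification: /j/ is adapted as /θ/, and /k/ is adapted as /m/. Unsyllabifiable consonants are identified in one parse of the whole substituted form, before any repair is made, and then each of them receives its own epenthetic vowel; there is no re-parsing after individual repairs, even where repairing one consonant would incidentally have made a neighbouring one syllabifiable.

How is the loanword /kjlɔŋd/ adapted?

mɔθɔlɔŋdɔ

Substitution: /k/ → /m/, /j/ → /θ/, giving /mθlɔŋd/.
The consonants /m/, /θ/, /d/ cannot be parsed into a legal (C)V(N) syllable (only a nasal (/m/, /n/, or /ŋ/) is licensed in coda position; onsets are limited to one consonant).
Epenthesis after each stranded consonant: /m/ → /mɔ/, /θ/ → /θɔ/, /d/ → /dɔ/.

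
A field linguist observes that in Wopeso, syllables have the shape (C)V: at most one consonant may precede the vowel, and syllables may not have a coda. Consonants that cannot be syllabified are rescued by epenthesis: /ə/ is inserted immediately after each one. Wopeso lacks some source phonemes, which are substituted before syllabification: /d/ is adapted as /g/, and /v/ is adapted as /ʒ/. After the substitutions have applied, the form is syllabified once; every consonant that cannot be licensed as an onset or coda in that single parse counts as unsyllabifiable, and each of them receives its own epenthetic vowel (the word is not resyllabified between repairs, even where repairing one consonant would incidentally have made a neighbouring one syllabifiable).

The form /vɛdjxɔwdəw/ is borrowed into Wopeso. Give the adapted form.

Substitution: /v/ → /ʒ/, /d/ → /g/, giving /ʒɛgjxɔwgəw/.
Under (C)V, the unsyllabifiable consonants are /g/, /j/, /w/, /w/ (no codas are permitted; onsets are limited to one consonant).
Epenthesis after each stranded consonant: /g/ → /gə/, /j/ → /jə/, /w/ → /wə/, /w/ → /wə/.

ʒɛgəjəxɔwəgəwə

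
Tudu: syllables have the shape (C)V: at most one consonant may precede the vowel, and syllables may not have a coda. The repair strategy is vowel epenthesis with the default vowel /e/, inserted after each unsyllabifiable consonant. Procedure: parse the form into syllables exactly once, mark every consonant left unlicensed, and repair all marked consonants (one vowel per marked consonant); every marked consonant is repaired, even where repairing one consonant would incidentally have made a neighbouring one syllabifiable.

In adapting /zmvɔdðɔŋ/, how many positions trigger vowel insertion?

4

The unsyllabifiable consonants are /z/, /m/, /d/, /ŋ/; each receives one epenthetic vowel.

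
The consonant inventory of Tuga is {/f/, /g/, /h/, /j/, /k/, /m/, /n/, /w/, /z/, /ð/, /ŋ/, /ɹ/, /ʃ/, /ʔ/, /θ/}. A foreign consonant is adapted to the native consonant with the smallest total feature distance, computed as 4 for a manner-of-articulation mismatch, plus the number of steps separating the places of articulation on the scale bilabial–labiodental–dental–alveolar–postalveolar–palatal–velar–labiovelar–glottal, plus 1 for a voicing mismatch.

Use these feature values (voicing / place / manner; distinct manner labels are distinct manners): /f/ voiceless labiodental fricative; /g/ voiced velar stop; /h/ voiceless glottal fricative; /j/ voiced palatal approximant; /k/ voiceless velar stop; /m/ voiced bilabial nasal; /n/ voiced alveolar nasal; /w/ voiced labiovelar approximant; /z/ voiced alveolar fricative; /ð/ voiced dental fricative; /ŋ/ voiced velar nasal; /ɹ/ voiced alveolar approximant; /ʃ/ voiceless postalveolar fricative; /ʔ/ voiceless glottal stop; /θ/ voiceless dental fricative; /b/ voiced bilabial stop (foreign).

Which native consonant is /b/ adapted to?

m

/m/ is closest: manner differs (stop→nasal, +4), place distance 0 (bilabial→bilabial), same voicing; total 4. Next closest is /f/ at distance 6.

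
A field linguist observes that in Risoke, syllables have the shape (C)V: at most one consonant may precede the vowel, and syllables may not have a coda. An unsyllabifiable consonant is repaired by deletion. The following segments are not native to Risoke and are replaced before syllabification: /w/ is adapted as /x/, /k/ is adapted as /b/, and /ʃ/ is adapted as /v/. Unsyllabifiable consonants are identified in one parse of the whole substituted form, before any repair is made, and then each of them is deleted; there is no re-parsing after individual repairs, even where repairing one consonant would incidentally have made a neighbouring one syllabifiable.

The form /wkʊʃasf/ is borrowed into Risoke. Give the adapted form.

bʊva

Substitution: /w/ → /x/, /k/ → /b/, /ʃ/ → /v/, giving /xbʊvasf/.
Under (C)V, the unsyllabifiable consonants are /x/, /s/, /f/ (no codas are permitted; onsets are limited to one consonant).
Each unlicensed consonant is deleted: /x/, /s/, /f/.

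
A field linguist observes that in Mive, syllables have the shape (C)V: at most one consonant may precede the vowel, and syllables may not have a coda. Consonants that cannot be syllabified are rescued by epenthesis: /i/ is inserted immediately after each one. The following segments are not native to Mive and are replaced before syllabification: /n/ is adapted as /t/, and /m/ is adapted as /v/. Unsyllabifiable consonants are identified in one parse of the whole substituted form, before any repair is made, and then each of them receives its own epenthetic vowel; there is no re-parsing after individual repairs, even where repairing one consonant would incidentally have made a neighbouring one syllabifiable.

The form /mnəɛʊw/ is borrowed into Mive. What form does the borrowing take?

vitəɛʊwi

Substitution: /m/ → /v/, /n/ → /t/, giving /vtəɛʊw/.
The consonants /v/, /w/ cannot be parsed into a legal (C)V syllable (no codas are permitted; onsets are limited to one consonant).
Epenthesis after each stranded consonant: /v/ → /vi/, /w/ → /wi/.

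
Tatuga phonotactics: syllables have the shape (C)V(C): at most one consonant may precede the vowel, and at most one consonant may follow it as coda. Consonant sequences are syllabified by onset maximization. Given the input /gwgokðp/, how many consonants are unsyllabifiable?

The consonants /g/, /w/, /ð/, /p/ cannot be parsed into a legal (C)V(C) syllable (at most one coda consonant is licensed; onsets are limited to one consonant).

4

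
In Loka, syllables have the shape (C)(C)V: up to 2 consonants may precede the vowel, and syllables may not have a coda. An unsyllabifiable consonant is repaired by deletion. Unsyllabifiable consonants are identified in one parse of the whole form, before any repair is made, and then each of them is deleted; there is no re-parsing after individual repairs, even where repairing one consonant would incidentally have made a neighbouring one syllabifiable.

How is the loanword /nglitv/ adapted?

Syllabifying with onset maximization leaves /n/, /t/, /v/ stranded (no codas are permitted; onsets may contain at most 2 consonants).
Deleting the stranded consonants removes /n/, /t/, /v/.

gli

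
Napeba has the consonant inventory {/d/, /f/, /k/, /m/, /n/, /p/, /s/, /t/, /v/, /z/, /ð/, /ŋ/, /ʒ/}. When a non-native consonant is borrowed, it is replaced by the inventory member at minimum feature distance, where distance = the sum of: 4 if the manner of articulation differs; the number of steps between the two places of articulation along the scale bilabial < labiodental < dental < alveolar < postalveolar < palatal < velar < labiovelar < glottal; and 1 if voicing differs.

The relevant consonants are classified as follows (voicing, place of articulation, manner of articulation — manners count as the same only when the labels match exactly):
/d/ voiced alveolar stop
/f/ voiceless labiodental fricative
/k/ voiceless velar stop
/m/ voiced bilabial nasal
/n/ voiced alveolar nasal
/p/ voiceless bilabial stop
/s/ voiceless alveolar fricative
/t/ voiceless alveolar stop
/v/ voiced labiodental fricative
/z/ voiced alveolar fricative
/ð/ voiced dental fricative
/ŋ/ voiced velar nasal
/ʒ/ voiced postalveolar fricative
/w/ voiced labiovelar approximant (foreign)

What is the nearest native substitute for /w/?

ŋ

/ŋ/ is closest: manner differs (approximant→nasal, +4), place distance 1 (labiovelar→velar), same voicing; total 5. Next closest is /k/ at distance 6.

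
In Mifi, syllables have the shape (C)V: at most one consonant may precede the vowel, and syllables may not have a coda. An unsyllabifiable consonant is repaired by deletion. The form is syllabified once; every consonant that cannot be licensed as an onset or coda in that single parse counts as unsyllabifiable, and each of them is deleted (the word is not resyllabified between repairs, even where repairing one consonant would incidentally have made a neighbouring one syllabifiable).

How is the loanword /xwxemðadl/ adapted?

Under (C)V, the unsyllabifiable consonants are /x/, /w/, /m/, /d/, /l/ (no codas are permitted; onsets are limited to one consonant).
Each unlicensed consonant is deleted: /x/, /w/, /m/, /d/, /l/.

xeða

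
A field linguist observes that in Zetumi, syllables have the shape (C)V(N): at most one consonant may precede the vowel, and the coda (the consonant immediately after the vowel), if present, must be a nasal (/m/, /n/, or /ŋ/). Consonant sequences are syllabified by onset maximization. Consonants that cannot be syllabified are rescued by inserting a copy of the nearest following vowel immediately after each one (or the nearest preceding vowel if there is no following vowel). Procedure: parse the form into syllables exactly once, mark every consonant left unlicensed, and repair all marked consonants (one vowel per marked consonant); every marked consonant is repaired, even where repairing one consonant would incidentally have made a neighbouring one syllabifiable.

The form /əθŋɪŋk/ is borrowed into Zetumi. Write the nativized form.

The consonants /θ/, /k/ cannot be parsed into a legal (C)V(N) syllable (only a nasal (/m/, /n/, or /ŋ/) is licensed in coda position; onsets are limited to one consonant).
Each unlicensed consonant becomes the onset of a new syllable: /θ/ → /θɪ/, /k/ → /kɪ/.

əθɪŋɪŋkɪ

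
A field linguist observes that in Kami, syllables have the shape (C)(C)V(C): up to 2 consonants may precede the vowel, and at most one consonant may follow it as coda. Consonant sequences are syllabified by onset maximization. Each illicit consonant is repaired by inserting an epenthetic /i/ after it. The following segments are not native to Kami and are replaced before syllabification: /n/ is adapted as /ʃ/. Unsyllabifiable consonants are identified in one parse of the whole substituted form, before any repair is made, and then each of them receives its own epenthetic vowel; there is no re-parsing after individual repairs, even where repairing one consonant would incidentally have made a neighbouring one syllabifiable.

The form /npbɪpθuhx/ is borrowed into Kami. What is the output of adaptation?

ʃipbɪpθuhxi

Substitution: /n/ → /ʃ/, giving /ʃpbɪpθuhx/.
Syllabifying with onset maximization leaves /ʃ/, /x/ stranded (at most one coda consonant is licensed; onsets may contain at most 2 consonants).
Inserting the epenthetic vowel yields /ʃ/ → /ʃi/, /x/ → /xi/.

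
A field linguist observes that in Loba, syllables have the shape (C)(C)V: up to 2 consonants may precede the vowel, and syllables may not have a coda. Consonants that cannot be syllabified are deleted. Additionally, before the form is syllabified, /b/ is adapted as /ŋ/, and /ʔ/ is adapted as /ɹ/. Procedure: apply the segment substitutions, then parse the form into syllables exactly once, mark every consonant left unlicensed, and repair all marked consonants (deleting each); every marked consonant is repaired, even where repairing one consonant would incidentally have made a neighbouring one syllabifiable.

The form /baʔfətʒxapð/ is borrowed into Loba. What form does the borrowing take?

Substitution: /b/ → /ŋ/, /ʔ/ → /ɹ/, giving /ŋaɹfətʒxapð/.
Under (C)(C)V, the unsyllabifiable consonants are /t/, /p/, /ð/ (no codas are permitted; onsets may contain at most 2 consonants).
Each unlicensed consonant is deleted: /t/, /p/, /ð/.

ŋaɹfəʒxa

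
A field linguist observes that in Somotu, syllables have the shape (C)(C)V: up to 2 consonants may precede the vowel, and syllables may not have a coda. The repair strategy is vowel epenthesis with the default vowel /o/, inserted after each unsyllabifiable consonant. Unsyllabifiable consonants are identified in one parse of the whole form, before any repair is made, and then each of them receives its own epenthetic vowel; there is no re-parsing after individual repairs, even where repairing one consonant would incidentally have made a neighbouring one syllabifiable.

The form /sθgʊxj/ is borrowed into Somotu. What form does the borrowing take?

soθgʊxojo

The consonants /s/, /x/, /j/ cannot be parsed into a legal (C)(C)V syllable (no codas are permitted; onsets may contain at most 2 consonants).
Epenthesis after each stranded consonant: /s/ → /so/, /x/ → /xo/, /j/ → /jo/.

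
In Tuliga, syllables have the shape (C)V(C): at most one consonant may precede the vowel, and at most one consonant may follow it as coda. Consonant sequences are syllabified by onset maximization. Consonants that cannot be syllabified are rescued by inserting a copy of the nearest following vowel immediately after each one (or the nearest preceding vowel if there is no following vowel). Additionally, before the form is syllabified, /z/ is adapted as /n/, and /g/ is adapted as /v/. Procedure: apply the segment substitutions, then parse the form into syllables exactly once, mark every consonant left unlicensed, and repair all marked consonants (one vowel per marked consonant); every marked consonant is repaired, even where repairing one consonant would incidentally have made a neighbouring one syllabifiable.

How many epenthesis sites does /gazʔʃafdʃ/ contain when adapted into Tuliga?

After substitution the input is /vanʔʃafdʃ/.
The unsyllabifiable consonants are /ʔ/, /d/, /ʃ/; each receives one epenthetic vowel.

3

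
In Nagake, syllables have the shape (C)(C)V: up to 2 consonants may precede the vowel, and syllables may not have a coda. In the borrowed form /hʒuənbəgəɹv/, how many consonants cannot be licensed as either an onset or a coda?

Under (C)(C)V, the unsyllabifiable consonants are /ɹ/, /v/ (no codas are permitted; onsets may contain at most 2 consonants).

2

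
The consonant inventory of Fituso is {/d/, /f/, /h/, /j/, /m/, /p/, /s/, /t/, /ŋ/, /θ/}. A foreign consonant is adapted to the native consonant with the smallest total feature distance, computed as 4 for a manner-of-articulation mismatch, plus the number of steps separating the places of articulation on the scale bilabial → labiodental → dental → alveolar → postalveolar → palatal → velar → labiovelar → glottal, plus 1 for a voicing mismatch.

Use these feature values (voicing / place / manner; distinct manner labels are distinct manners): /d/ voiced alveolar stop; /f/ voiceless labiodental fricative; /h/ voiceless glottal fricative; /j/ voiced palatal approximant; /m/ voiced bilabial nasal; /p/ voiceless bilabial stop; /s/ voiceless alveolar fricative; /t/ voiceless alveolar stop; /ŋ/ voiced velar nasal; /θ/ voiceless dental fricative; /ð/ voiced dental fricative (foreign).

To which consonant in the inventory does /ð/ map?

θ

/θ/ is closest: same manner (fricative), place distance 0 (dental→dental), voicing differs (+1); total 1. Next closest is /f/ at distance 2.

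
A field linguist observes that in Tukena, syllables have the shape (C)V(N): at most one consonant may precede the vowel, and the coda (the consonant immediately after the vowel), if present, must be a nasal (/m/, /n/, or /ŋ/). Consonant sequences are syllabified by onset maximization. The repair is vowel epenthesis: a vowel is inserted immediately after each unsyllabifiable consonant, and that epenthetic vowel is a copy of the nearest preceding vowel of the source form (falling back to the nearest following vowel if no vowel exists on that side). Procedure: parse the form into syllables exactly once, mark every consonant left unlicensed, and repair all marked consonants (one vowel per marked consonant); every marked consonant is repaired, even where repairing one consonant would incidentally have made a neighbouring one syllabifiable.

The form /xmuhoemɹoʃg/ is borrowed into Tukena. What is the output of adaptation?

The consonants /x/, /ʃ/, /g/ cannot be parsed into a legal (C)V(N) syllable (only a nasal (/m/, /n/, or /ŋ/) is licensed in coda position; onsets are limited to one consonant).
Each unlicensed consonant becomes the onset of a new syllable: /x/ → /xu/, /ʃ/ → /ʃo/, /g/ → /go/.

xumuhoemɹoʃogo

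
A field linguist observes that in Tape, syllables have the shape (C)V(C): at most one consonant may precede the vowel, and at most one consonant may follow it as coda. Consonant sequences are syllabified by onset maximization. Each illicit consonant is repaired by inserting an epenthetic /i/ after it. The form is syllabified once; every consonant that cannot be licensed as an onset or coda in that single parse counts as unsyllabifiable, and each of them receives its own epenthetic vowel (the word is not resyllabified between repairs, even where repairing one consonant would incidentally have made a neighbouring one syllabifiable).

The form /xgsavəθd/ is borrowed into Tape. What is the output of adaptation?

xigisavəθdi

Under (C)V(C), the unsyllabifiable consonants are /x/, /g/, /d/ (at most one coda consonant is licensed; onsets are limited to one consonant).
Each unlicensed consonant becomes the onset of a new syllable: /x/ → /xi/, /g/ → /gi/, /d/ → /di/.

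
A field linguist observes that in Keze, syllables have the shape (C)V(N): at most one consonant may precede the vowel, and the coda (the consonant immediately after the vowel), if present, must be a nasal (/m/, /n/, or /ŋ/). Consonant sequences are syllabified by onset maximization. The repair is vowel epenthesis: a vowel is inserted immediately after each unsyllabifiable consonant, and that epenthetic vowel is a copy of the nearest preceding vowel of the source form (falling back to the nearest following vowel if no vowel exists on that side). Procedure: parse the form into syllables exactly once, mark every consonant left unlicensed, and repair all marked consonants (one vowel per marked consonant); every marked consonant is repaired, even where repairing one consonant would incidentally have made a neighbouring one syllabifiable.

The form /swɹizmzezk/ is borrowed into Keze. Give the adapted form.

Syllabifying with onset maximization leaves /s/, /w/, /z/, /m/, /z/, /k/ stranded (only a nasal (/m/, /n/, or /ŋ/) is licensed in coda position; onsets are limited to one consonant).
Each unlicensed consonant becomes the onset of a new syllable: /s/ → /si/, /w/ → /wi/, /z/ → /zi/, /m/ → /mi/, /z/ → /ze/, /k/ → /ke/.

siwiɹizimizezeke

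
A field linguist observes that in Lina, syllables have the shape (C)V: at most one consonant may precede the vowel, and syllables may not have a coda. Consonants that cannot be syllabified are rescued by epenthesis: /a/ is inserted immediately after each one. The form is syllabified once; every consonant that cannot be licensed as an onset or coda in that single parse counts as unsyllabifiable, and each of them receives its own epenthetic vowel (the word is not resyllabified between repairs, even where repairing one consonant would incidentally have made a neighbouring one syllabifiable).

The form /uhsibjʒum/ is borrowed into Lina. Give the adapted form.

Syllabifying with onset maximization leaves /h/, /b/, /j/, /m/ stranded (no codas are permitted; onsets are limited to one consonant).
Each unlicensed consonant becomes the onset of a new syllable: /h/ → /ha/, /b/ → /ba/, /j/ → /ja/, /m/ → /ma/.

uhasibajaʒuma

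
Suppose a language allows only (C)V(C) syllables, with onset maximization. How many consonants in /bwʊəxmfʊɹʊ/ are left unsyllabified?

2

The consonants /b/, /m/ cannot be parsed into a legal (C)V(C) syllable (at most one coda consonant is licensed; onsets are limited to one consonant).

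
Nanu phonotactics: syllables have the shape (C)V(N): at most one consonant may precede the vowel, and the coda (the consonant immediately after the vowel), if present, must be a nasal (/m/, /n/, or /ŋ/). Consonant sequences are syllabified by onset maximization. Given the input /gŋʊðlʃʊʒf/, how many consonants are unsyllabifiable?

5

The consonants /g/, /ð/, /l/, /ʒ/, /f/ cannot be parsed into a legal (C)V(N) syllable (only a nasal (/m/, /n/, or /ŋ/) is licensed in coda position; onsets are limited to one consonant).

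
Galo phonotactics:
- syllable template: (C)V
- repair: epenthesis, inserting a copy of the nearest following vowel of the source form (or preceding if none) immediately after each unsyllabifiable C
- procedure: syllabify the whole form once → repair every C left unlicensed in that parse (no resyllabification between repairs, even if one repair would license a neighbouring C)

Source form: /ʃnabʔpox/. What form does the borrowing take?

ʃanaboʔopoxo

Under (C)V, the unsyllabifiable consonants are /ʃ/, /b/, /ʔ/, /x/ (no codas are permitted; onsets are limited to one consonant).
Each unlicensed consonant becomes the onset of a new syllable: /ʃ/ → /ʃa/, /b/ → /bo/, /ʔ/ → /ʔo/, /x/ → /xo/.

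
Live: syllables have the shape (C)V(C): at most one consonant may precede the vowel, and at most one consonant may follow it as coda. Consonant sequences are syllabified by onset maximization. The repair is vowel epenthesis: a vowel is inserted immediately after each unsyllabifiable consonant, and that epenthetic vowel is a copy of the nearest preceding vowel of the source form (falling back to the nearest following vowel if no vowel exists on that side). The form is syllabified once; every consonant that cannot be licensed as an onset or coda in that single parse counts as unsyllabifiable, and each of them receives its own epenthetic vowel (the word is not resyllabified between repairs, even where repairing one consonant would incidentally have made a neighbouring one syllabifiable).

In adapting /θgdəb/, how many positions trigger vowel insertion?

2

The unsyllabifiable consonants are /θ/, /g/; each receives one epenthetic vowel.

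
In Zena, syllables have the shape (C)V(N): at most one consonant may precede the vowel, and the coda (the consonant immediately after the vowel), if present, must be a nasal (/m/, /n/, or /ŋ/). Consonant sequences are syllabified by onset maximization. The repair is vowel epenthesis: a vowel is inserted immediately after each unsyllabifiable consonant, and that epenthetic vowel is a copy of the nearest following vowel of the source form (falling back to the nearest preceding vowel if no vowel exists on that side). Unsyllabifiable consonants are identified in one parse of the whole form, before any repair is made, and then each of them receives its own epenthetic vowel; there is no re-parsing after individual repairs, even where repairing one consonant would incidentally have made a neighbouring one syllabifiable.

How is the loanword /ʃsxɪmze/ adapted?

Under (C)V(N), the unsyllabifiable consonants are /ʃ/, /s/ (only a nasal (/m/, /n/, or /ŋ/) is licensed in coda position; onsets are limited to one consonant).
Epenthesis after each stranded consonant: /ʃ/ → /ʃɪ/, /s/ → /sɪ/.

ʃɪsɪxɪmze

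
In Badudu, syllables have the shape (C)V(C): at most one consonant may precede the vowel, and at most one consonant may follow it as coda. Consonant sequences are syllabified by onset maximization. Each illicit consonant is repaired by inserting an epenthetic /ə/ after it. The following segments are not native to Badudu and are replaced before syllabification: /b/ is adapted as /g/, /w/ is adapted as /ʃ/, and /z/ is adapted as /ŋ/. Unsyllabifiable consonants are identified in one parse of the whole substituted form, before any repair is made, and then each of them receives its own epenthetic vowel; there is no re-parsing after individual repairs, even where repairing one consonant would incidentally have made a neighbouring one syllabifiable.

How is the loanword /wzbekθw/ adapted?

Substitution: /w/ → /ʃ/, /z/ → /ŋ/, /b/ → /g/, giving /ʃŋgekθʃ/.
Syllabifying with onset maximization leaves /ʃ/, /ŋ/, /θ/, /ʃ/ stranded (at most one coda consonant is licensed; onsets are limited to one consonant).
Inserting the epenthetic vowel yields /ʃ/ → /ʃə/, /ŋ/ → /ŋə/, /θ/ → /θə/, /ʃ/ → /ʃə/.

ʃəŋəgekθəʃə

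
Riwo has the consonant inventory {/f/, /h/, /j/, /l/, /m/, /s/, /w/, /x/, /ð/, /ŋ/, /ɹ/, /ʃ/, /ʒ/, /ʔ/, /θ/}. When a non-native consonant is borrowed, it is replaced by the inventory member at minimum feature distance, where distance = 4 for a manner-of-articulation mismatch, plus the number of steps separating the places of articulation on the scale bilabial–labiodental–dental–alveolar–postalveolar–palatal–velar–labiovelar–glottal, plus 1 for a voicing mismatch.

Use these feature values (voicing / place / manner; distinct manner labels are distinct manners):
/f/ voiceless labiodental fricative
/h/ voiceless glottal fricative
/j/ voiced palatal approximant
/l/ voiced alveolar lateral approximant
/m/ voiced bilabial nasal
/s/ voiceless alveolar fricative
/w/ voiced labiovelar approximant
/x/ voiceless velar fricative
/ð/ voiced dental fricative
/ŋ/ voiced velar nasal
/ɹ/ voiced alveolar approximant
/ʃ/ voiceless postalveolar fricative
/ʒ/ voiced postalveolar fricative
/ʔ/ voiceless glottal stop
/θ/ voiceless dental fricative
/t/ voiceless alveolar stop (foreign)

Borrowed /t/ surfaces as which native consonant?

/s/ is closest: manner differs (stop→fricative, +4), place distance 0 (alveolar→alveolar), same voicing; total 4. Next closest is /l/ at distance 5.

s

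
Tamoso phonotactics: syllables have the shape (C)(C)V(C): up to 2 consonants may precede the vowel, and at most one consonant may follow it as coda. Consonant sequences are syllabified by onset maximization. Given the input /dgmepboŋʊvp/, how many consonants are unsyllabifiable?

Under (C)(C)V(C), the unsyllabifiable consonants are /d/, /p/ (at most one coda consonant is licensed; onsets may contain at most 2 consonants).

2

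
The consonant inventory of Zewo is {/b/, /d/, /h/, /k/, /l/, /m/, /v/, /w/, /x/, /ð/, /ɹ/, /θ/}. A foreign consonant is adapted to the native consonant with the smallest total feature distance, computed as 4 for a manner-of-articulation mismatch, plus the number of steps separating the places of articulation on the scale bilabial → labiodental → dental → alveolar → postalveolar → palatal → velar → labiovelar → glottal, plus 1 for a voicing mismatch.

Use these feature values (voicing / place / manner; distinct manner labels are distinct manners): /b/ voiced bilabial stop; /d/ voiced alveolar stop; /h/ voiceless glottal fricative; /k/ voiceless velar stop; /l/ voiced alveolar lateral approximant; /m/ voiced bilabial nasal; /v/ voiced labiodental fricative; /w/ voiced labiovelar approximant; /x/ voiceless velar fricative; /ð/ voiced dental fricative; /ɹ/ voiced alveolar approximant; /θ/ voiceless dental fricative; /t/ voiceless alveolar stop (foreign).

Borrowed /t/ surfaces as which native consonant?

d

/d/ is closest: same manner (stop), place distance 0 (alveolar→alveolar), voicing differs (+1); total 1. Next closest is /k/ at distance 3.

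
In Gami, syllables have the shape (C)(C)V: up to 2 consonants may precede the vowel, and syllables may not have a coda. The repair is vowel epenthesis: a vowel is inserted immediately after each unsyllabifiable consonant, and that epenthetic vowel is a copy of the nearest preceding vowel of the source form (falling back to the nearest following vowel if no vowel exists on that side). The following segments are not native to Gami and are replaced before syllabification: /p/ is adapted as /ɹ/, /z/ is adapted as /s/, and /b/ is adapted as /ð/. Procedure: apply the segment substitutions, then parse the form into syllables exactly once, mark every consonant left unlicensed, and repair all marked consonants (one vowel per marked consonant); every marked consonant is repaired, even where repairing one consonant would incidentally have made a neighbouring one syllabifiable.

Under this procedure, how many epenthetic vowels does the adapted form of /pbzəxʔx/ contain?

After substitution the input is /ɹðsəxʔx/.
The unsyllabifiable consonants are /ɹ/, /x/, /ʔ/, /x/; each receives one epenthetic vowel.

4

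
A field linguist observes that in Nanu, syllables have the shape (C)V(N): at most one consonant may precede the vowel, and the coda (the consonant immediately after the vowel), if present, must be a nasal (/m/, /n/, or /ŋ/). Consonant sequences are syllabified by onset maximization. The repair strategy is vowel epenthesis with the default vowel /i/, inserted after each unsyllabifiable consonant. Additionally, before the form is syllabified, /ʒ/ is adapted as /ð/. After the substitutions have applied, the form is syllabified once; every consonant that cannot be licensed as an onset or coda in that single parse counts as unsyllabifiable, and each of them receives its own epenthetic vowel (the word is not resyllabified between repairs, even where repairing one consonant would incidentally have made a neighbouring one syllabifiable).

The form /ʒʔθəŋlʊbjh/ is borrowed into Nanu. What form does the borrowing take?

Substitution: /ʒ/ → /ð/, giving /ðʔθəŋlʊbjh/.
Syllabifying with onset maximization leaves /ð/, /ʔ/, /b/, /j/, /h/ stranded (only a nasal (/m/, /n/, or /ŋ/) is licensed in coda position; onsets are limited to one consonant).
Each unlicensed consonant becomes the onset of a new syllable: /ð/ → /ði/, /ʔ/ → /ʔi/, /b/ → /bi/, /j/ → /ji/, /h/ → /hi/.

ðiʔiθəŋlʊbijihi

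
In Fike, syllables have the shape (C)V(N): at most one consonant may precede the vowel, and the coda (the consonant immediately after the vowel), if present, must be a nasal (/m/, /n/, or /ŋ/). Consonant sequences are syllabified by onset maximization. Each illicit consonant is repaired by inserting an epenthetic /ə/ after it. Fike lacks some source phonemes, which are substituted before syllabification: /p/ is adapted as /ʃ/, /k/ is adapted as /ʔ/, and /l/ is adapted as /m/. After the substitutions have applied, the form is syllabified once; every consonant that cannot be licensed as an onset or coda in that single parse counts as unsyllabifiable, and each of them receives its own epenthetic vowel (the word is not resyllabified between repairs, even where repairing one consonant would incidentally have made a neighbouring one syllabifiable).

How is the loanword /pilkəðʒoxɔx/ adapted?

ʃimʔəðəʒoxɔxə

Substitution: /p/ → /ʃ/, /l/ → /m/, /k/ → /ʔ/, giving /ʃimʔəðʒoxɔx/.
Under (C)V(N), the unsyllabifiable consonants are /ð/, /x/ (only a nasal (/m/, /n/, or /ŋ/) is licensed in coda position; onsets are limited to one consonant).
Epenthesis after each stranded consonant: /ð/ → /ðə/, /x/ → /xə/.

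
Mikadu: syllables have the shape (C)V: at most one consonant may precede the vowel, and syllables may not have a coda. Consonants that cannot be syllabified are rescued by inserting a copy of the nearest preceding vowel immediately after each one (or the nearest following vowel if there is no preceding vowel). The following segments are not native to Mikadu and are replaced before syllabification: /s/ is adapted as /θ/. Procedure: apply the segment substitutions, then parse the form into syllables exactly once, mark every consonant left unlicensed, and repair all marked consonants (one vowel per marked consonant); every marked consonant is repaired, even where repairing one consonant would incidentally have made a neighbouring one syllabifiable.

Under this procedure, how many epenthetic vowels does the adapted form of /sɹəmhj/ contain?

After substitution the input is /θɹəmhj/.
The unsyllabifiable consonants are /θ/, /m/, /h/, /j/; each receives one epenthetic vowel.

4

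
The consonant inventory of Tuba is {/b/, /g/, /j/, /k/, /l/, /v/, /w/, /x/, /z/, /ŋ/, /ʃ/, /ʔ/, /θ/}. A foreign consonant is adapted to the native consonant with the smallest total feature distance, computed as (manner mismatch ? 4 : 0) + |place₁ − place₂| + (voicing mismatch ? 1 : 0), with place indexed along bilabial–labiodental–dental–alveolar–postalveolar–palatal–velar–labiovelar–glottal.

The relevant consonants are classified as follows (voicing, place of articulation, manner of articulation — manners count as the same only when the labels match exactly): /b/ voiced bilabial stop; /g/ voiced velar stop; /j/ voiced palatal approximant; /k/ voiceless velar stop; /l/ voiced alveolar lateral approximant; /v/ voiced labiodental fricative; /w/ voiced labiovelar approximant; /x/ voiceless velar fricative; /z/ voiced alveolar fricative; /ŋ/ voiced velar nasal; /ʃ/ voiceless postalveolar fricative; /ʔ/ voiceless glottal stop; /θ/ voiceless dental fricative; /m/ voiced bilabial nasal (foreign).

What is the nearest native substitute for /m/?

b

/b/ is closest: manner differs (nasal→stop, +4), place distance 0 (bilabial→bilabial), same voicing; total 4. Next closest is /v/ at distance 5.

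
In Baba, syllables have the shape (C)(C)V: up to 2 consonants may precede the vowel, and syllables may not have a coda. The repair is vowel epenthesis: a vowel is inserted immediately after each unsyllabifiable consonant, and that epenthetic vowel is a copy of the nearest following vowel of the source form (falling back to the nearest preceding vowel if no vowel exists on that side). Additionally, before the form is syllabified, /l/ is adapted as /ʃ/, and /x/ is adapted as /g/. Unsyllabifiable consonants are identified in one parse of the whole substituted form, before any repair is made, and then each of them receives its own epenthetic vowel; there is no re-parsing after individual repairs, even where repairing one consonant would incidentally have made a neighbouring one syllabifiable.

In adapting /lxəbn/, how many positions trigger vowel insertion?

After substitution the input is /ʃgəbn/.
The unsyllabifiable consonants are /b/, /n/; each receives one epenthetic vowel.

2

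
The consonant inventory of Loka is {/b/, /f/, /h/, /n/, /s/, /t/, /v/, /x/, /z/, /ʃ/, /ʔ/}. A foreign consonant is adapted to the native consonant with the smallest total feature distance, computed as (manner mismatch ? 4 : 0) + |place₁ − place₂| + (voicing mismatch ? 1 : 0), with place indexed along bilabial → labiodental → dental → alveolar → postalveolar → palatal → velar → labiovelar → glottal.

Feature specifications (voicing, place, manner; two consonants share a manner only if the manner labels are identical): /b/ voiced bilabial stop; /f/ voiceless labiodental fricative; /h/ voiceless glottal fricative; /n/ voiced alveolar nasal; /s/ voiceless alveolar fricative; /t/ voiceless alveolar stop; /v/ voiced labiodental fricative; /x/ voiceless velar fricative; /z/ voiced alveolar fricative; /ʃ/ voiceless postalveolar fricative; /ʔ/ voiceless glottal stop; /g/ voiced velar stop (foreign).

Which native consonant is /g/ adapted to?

/ʔ/ is closest: same manner (stop), place distance 2 (velar→glottal), voicing differs (+1); total 3. Next closest is /t/ at distance 4.

ʔ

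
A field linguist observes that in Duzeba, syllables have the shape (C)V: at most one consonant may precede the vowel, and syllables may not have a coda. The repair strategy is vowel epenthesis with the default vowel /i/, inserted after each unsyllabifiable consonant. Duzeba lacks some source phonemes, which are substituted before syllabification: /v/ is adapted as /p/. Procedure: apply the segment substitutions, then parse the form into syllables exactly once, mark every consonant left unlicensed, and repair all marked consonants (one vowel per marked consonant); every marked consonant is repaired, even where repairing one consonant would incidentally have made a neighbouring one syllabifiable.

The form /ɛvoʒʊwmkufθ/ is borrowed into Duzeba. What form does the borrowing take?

Substitution: /v/ → /p/, giving /ɛpoʒʊwmkufθ/.
Syllabifying with onset maximization leaves /w/, /m/, /f/, /θ/ stranded (no codas are permitted; onsets are limited to one consonant).
Epenthesis after each stranded consonant: /w/ → /wi/, /m/ → /mi/, /f/ → /fi/, /θ/ → /θi/.

ɛpoʒʊwimikufiθi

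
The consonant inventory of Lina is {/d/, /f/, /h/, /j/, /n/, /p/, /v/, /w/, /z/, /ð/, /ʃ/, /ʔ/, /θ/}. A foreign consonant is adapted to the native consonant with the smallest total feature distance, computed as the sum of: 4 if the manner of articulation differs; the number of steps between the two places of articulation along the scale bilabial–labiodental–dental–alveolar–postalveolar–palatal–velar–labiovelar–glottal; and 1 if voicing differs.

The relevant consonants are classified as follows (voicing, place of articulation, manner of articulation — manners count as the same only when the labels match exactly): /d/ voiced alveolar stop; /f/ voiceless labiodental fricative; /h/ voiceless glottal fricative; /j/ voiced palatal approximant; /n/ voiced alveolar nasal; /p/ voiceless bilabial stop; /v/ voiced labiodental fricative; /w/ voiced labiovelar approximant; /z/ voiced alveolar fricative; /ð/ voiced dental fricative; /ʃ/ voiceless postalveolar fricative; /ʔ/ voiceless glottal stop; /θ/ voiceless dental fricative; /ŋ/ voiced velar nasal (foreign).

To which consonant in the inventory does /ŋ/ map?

/n/ is closest: same manner (nasal), place distance 3 (velar→alveolar), same voicing; total 3. Next closest is /j/ at distance 5.

n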